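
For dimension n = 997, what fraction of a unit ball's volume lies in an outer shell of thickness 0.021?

1 - (1-0.021)^997 ≈ 0.9999999994 ≈ (100 - 6.46e-08)%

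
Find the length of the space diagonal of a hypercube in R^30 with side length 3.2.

||(3.2,3.2,...,3.2)|| = √(30)·3.2 ≈ 17.5271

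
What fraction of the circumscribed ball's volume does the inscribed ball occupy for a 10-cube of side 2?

V_in / V_out = (r_in/r_out)^10 = (1/√10)^10 = 10^(-10/2) ≈ 1e-05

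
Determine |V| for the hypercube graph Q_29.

The 29-cube has 2^29 = 536870912 vertices.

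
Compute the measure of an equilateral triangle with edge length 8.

Area = (√3/4) · 8² = 27.7128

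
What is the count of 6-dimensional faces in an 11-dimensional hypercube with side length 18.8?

An n-cube has C(n,k)·2^(n-k) k-faces. Here C(11,6)·2^5 = 462·32 = 14784.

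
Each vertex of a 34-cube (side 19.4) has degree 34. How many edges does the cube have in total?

Each of the 2^34 = 17179869184 vertices has degree 34; total edges = 34·2^34/2 = 292057776128.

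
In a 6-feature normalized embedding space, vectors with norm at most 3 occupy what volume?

V = 243·π^3/2 ≈ 3767.26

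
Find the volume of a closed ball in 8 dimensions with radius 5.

Volume = π^{8/2}·(5)^8/Γ(5) = 390625·π^4/24 ≈ 1.58543e+06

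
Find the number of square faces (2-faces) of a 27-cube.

f_2(27-cube) = (27 choose 2) · 2^25 = 11777605632.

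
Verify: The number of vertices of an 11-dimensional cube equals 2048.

True. The 11-cube has 2^11 = 2048 vertices.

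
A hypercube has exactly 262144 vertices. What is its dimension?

Since 2^n = 262144, we have n = 18.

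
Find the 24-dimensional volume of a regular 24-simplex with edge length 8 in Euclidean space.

V = (8^24 / 24!) · √((24+1) / 2^24) ≈ 9.29103e-06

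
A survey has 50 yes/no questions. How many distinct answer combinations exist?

Number of vertices = 2^50 = 1125899906842624.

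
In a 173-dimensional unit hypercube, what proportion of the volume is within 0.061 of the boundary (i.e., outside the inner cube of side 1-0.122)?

The inner cube has side 1-2·0.061 = 0.878 and volume (0.878)^173 ≈ 1.677e-10, so the shell holds 1 - 1.677e-10 of the volume.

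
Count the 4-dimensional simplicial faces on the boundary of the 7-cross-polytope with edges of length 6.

Number of 4-faces = 2^(4+1) · C(7,4+1) = 32 · 21 = 672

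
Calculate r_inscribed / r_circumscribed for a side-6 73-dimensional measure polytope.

For an n-cube of any side s, the inradius is s/2 and the circumradius is s√n/2, so the ratio is 1/√73 ≈ 0.117041.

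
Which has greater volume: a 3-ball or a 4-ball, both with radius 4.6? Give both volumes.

V_3(4.6) ≈ 407.72. V_4(4.6) ≈ 2209.54. The 4-ball is larger.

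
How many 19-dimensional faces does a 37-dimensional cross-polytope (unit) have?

f_19(37-orthoplex) = 2^20 · (37 choose 20) = 16677987900456960.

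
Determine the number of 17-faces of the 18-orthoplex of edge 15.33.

f_17(18-orthoplex) = 2^18 · (18 choose 18) = 262144.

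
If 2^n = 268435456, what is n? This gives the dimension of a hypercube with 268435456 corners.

Since 2^n = 268435456, we have n = 28.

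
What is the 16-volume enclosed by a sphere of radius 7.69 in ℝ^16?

V_16(7.69) = π^(16/2) · (7.69)^16 / Γ(16/2 + 1) ≈ 3.51965e+13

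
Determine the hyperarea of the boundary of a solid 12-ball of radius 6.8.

|∂B_12(6.8)| ≈ 2.30328e+10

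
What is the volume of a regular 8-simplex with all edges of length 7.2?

V_8 = √(9) · 7.2^8 / (8! · 2^(8/2)) ≈ 33.5846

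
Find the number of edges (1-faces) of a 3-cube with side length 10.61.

Choose 1 of 3 axes to span the face (C(3,1) = 3 ways), then fix each of the remaining 2 coordinates at one of its two extreme values (2^2 = 4 ways): 3·4 = 12.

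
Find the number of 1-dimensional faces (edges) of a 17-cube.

An n-cube has n·2^(n-1) edges. With n = 17: 17·65536 = 1114112.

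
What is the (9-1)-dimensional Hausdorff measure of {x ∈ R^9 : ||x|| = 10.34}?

S = n·V_n(r)/r = 9·V_9(10.34)/10.34 (volume-to-surface relation), giving 3.87904e+09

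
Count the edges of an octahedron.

An n-cross-polytope has 2^(k+1)·C(n,k+1) k-faces. Here 2^2·C(3,2) = 4·3 = 12.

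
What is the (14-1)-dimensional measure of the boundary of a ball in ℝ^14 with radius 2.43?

S = n·V_n(r)/r = 14·V_14(2.43)/2.43 (volume-to-surface relation), giving 864228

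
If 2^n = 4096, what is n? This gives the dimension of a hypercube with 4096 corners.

n = log_2(4096) = 12.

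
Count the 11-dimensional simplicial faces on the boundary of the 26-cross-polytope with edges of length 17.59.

Number of 11-faces = 2^(11+1) · C(26,11+1) = 4096 · 9657700 = 39557939200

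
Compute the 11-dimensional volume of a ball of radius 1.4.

The n-ball volume is π^(n/2)·r^n/Γ(n/2+1). With n=11, r=1.4: V ≈ 76.298.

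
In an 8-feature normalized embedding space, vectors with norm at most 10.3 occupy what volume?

V_8(10.3) = π^(8/2) · (10.3)^8 / Γ(8/2 + 1) ≈ 5.14146e+08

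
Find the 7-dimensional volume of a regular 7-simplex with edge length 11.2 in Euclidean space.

Volume = 11.2^7 · √(8/2^7) / 7! ≈ 1096.57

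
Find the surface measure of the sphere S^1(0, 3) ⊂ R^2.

S = n·V_n(r)/r = 2·V_2(3)/3 (volume-to-surface relation), giving 2πr = 2π·3 ≈ 18.8496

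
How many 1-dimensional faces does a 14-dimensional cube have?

Choose 1 of 14 axes to span the face (C(14,1) = 14 ways), then fix each of the remaining 13 coordinates at one of its two extreme values (2^13 = 8192 ways): 14·8192 = 114688.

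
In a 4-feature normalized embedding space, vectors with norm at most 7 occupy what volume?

V = 2401·π^2/2 ≈ 11848.5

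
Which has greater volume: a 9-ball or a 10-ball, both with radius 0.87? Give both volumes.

V_9(0.87) ≈ 0.94187. V_10(0.87) ≈ 0.63352. The 9-ball is larger.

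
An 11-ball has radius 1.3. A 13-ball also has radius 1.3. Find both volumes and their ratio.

V_11(1.3) ≈ 33.7662. V_13(1.3) ≈ 27.5807. Ratio V_11/V_13 ≈ 1.224.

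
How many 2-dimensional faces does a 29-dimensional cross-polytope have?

An n-cross-polytope has 2^(k+1)·C(n,k+1) k-faces. Here 2^3·C(29,3) = 8·3654 = 29232.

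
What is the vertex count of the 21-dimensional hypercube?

Each vertex is a binary string of length 21, so there are 2^21 = 2097152.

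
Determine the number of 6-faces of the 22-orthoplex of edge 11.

Number of 6-faces = 2^(6+1) · C(22,6+1) = 128 · 170544 = 21829632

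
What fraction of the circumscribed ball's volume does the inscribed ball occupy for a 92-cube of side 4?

V_in/V_out = n^(-n/2) = 92^(-92/2) ≈ 4.63191e-91.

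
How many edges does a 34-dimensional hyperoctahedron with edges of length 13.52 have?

An n-cross-polytope has 2^(k+1)·C(n,k+1) k-faces. Here 2^2·C(34,2) = 4·561 = 2244.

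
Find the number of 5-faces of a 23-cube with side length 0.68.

Choose 5 of 23 axes to span the face (C(23,5) = 33649 ways), then fix each of the remaining 18 coordinates at one of its two extreme values (2^18 = 262144 ways): 33649·262144 = 8820883456.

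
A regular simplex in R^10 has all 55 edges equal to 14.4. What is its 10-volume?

V_10 = √(11) · 14.4^10 / (10! · 2^(10/2)) ≈ 10949.9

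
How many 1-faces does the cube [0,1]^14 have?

Number of 1-faces = C(14,1)·2^(14-1) = 14·8192 = 114688.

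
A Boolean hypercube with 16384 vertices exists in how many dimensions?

The n-cube has 2^n vertices, and 16384 = 2^14, so n = 14.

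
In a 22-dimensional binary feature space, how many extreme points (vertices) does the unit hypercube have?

Number of vertices = 2^22 = 4194304.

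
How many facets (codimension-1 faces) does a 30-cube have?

Number of 29-faces = C(30,29) · 2^(30-29) = 30 · 2 = 60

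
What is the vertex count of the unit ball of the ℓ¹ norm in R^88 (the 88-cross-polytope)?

The vertices are ±e_1, ..., ±e_88, so there are 2·88 = 176.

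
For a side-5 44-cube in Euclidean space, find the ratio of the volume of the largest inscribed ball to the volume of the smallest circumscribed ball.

V_in / V_out = (r_in/r_out)^44 = (1/√44)^44 = 44^(-44/2) ≈ 6.98299e-37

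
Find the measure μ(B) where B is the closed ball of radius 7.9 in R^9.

Volume = π^{9/2}·(7.9)^9/Γ(11/2) ≈ 3.95332e+08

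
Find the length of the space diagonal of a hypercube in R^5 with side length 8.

The space diagonal of an n-cube of side s is s√n. Here 8·√5 ≈ 17.8885.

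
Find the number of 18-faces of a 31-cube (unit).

Number of 18-faces = C(31,18) · 2^(31-18) = 206253075 · 8192 = 1689625190400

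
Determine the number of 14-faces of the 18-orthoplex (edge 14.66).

Number of 14-faces = 2^(14+1) · C(18,14+1) = 32768 · 816 = 26738688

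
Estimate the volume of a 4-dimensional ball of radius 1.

The n-ball volume is π^(n/2)·r^n/Γ(n/2+1). With n=4, r=1: V = π^2/2 ≈ 4.9348.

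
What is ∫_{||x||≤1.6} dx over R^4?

Volume = π^{4/2}·(1.6)^4/Γ(3) ≈ 32.3407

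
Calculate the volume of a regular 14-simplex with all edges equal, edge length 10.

Volume = 10^14 · √(15/2^14) / 14! ≈ 34.7078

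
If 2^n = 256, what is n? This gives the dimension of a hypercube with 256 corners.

n = log_2(256) = 8.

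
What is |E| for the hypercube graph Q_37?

Number of 1-faces = C(37,1)·2^(37-1) = 37·68719476736 = 2542620639232.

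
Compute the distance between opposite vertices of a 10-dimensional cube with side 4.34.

Diagonal = √10 · 4.34 ≈ 13.7243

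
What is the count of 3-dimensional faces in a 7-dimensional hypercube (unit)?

An n-cube has C(n,k)·2^(n-k) k-faces. Here C(7,3)·2^4 = 35·16 = 560.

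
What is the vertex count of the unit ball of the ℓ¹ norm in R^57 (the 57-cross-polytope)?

The vertices are ±e_1, ..., ±e_57, so there are 2·57 = 114.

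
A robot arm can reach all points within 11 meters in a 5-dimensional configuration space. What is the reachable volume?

V = 1288408·π^2/15 ≈ 847738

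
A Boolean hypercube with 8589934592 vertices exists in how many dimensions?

n = log_2(8589934592) = 33.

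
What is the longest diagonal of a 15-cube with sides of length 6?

Diagonal = √15 · 6 ≈ 23.2379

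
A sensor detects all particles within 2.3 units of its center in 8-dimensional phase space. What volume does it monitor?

Volume = π^{8/2}·(2.3)^8/Γ(5) ≈ 3178.42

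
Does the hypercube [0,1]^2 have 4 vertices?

True. The 2-cube has 2^2 = 4 vertices.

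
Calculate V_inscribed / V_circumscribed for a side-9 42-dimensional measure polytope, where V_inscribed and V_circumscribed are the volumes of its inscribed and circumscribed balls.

V_in/V_out = n^(-n/2) = 42^(-42/2) ≈ 8.1614e-35.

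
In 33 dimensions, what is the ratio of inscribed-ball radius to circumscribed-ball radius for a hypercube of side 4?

For an n-cube of any side s, the inradius is s/2 and the circumradius is s√n/2, so the ratio is 1/√33 ≈ 0.174078.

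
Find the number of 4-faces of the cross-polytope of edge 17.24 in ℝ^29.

f_4(29-orthoplex) = 2^5 · (29 choose 5) = 3800160.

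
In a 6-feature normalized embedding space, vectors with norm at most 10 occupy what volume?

V_6(10) = π^(6/2) · (10)^6 / Γ(6/2 + 1) = 500000·π^3/3 ≈ 5.16771e+06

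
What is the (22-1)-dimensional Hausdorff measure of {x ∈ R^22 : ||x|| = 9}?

|∂B_22(9)| = 1350851717672992089·π^11/22400 ≈ 1.77422e+19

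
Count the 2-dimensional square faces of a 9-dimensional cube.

An n-cube has C(n,k)·2^(n-k) k-faces. Here C(9,2)·2^7 = 36·128 = 4608.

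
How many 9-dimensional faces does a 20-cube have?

f_9(20-cube) = (20 choose 9) · 2^11 = 343982080.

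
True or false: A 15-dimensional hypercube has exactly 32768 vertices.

True. The 15-cube has 2^15 = 32768 vertices.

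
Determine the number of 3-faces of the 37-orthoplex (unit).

An n-cross-polytope has 2^(k+1)·C(n,k+1) k-faces. Here 2^4·C(37,4) = 16·66045 = 1056720.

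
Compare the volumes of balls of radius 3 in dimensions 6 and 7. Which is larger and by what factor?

V_6(3) ≈ 3767.26, V_7(3) ≈ 10333.1. The 7-ball is larger by a factor of 2.743.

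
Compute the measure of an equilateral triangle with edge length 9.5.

Area = (√3/4) · 9.5² = 39.0794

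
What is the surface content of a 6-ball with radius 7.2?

S = n·V_n(r)/r = 6·V_6(7.2)/7.2 (volume-to-surface relation), giving 599946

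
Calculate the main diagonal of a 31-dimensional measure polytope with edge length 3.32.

d = √(3.32² + 3.32² + ... + 3.32²) [31 terms] = √(31·3.32²) = 3.32√31 ≈ 18.485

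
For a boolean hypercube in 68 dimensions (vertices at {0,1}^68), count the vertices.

The 68-cube has 2^68 = 295147905179352825856 vertices.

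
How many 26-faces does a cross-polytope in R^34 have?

f_26(34-orthoplex) = 2^27 · (34 choose 27) = 722039837032448.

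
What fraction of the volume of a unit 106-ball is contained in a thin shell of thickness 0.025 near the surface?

Shell fraction = 1 - (1-0.025)^106 ≈ 0.931689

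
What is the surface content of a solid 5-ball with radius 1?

S = n·V_n(r)/r = 5·V_5(1)/1 (volume-to-surface relation), giving 8·π^2/3 ≈ 26.3189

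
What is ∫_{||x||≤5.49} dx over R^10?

V_10(5.49) = π^(10/2) · (5.49)^10 / Γ(10/2 + 1) ≈ 6.34295e+07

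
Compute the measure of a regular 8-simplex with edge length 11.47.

V = (11.47^8 / 8!) · √((8+1) / 2^8) ≈ 1393.12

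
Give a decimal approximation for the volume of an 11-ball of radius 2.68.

V_11(2.68) = π^(11/2) · (2.68)^11 / Γ(11/2 + 1) ≈ 96513.4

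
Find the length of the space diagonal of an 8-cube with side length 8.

||(8,8,...,8)|| = √(8)·8 ≈ 22.6274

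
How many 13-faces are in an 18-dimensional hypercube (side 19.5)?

Choose 13 of 18 axes to span the face (C(18,13) = 8568 ways), then fix each of the remaining 5 coordinates at one of its two extreme values (2^5 = 32 ways): 8568·32 = 274176.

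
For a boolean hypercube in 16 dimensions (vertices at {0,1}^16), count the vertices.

The 16-cube has 2^16 = 65536 vertices.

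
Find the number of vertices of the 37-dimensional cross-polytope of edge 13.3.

The 37-dimensional cross-polytope has 2n = 2·37 = 74 vertices.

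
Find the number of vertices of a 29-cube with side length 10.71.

Each vertex is a binary string of length 29, so there are 2^29 = 536870912.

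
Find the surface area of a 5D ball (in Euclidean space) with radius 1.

|∂B_5(1)| = 8·π^2/3 ≈ 26.3189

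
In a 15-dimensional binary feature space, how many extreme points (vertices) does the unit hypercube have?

The 15-cube has 2^15 = 32768 vertices.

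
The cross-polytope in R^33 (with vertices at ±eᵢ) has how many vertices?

The 33-dimensional cross-polytope has 2n = 2·33 = 66 vertices.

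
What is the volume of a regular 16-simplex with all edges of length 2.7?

Volume = 2.7^16 · √(17/2^16) / 16! ≈ 6.14024e-09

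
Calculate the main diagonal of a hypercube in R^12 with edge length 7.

||(7,7,...,7)|| = √(12)·7 ≈ 24.2487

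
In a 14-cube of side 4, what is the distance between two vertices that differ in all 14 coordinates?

The space diagonal of an n-cube of side s is s√n. Here 4·√14 ≈ 14.9666.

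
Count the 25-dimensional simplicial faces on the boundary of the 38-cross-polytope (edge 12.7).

f_25(38-orthoplex) = 2^26 · (38 choose 26) = 181695581490511872.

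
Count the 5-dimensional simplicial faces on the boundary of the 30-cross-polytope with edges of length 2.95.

f_5(30-orthoplex) = 2^6 · (30 choose 6) = 38001600.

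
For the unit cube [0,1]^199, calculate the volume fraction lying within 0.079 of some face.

The inner cube has side 1-2·0.079 = 0.842 and volume (0.842)^199 ≈ 1.371e-15, so the shell holds 1 - 1.371e-15 of the volume.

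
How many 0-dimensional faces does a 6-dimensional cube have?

Choose 0 of 6 axes to span the face (C(6,0) = 1 way), then fix each of the remaining 6 coordinates at one of its two extreme values (2^6 = 64 ways): 1·64 = 64.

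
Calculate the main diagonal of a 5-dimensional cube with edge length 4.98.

The space diagonal of an n-cube of side s is s√n. Here 4.98·√5 ≈ 11.1356.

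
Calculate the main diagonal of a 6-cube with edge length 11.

d = √(11² + 11² + ... + 11²) [6 terms] = √(6·11²) = 11√6 ≈ 26.9444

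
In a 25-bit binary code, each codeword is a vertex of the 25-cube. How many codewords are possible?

Each vertex is a binary string of length 25, so there are 2^25 = 33554432.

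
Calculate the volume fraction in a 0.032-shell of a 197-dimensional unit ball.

Shell fraction = 1 - (1-0.032)^197 ≈ 0.99835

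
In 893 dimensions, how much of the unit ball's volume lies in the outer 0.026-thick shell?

1 - (1-0.026)^893 ≈ 1 - 6.069e-11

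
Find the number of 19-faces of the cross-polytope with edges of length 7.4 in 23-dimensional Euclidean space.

Number of 19-faces = 2^(19+1) · C(23,19+1) = 1048576 · 1771 = 1857028096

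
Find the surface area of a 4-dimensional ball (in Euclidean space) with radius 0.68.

|∂B_4(0.68)| ≈ 6.20664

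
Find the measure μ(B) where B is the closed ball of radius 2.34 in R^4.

V_4(2.34) = π^(4/2) · (2.34)^4 / Γ(4/2 + 1) ≈ 147.956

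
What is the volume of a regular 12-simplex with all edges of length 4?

For a regular n-simplex with edge a, V = (a^n / n!)·√((n+1)/2^n). With a=4, n=12: V ≈ 0.00197322.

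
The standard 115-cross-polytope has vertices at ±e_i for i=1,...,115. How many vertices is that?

The 115-dimensional cross-polytope has 2n = 2·115 = 230 vertices.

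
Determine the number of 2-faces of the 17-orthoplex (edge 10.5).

f_2(17-orthoplex) = 2^3 · (17 choose 3) = 5440.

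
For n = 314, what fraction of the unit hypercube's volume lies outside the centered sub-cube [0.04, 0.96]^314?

The inner cube has side 1-2·0.04 = 0.92 and volume (0.92)^314 ≈ 4.26e-12, so the shell holds 1 - 4.26e-12 of the volume.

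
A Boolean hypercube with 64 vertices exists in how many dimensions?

n = log_2(64) = 6.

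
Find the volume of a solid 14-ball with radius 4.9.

Volume = π^{14/2}·(4.9)^14/Γ(8) ≈ 2.75654e+09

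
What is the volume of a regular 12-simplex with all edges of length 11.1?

Volume = 11.1^12 · √(13/2^12) / 12! ≈ 411.463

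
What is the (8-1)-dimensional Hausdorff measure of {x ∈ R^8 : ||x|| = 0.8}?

S = n·V_n(r)/r = 8·V_8(0.8)/0.8 (volume-to-surface relation), giving 6.80939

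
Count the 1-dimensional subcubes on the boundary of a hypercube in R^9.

An n-cube has C(n,k)·2^(n-k) k-faces. Here C(9,1)·2^8 = 9·256 = 2304.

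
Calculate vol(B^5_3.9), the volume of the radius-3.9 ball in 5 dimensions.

V_5(3.9) = π^(5/2) · (3.9)^5 / Γ(5/2 + 1) ≈ 4749.21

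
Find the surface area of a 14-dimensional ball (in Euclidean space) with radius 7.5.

S = n·V_n(r)/r = 14·V_14(7.5)/7.5 (volume-to-surface relation), giving 43248779296875·π^7/65536 ≈ 1.99316e+12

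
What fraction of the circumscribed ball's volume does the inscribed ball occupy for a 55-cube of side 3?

The radii are 3/2 and 3√55/2, so the volume ratio is (1/√55)^55 = 55^{-55/2} ≈ 1.38047e-48.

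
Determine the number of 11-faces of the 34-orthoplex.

Number of 11-faces = 2^(11+1) · C(34,11+1) = 4096 · 548354040 = 2246058147840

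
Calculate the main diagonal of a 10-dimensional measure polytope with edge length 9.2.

d = √(9.2² + 9.2² + ... + 9.2²) [10 terms] = √(10·9.2²) = 9.2√10 ≈ 29.093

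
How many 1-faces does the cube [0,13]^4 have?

The 4-cube has n·2^(n-1) = 4·2^3 = 4·8 = 32 edges.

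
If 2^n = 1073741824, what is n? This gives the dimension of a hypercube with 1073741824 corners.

n = log_2(1073741824) = 30.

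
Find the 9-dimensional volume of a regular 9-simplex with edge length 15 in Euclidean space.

For a regular n-simplex with edge a, V = (a^n / n!)·√((n+1)/2^n). With a=15, n=9: V ≈ 14805.5.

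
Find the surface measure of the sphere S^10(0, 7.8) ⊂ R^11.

|∂B_11(7.8)| ≈ 1.7276e+10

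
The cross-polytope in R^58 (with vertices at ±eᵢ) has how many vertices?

An n-cross-polytope has 2n vertices; here n = 58, giving 116.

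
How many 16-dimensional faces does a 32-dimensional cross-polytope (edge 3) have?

Number of 16-faces = 2^(16+1) · C(32,16+1) = 131072 · 565722720 = 74150408355840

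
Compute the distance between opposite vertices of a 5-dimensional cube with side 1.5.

||(1.5,1.5,...,1.5)|| = √(5)·1.5 ≈ 3.3541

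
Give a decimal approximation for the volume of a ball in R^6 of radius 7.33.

V_6(7.33) = π^(6/2) · (7.33)^6 / Γ(6/2 + 1) ≈ 801534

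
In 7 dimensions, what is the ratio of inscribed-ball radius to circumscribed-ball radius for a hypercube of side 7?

r_in = 7/2 (half the side); r_out = 7√7/2 (half the diagonal). Ratio = 1/√7 ≈ 0.377964.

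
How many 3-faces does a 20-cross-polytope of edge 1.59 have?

An n-cross-polytope has 2^(k+1)·C(n,k+1) k-faces. Here 2^4·C(20,4) = 16·4845 = 77520.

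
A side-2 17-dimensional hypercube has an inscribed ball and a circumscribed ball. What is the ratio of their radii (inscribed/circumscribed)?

Ratio = (s/2)/(s√17/2) = 17^(-1/2) ≈ 0.242536.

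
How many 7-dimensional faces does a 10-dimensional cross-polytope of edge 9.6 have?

Each 7-face is the convex hull of 8 vertices, one chosen as ±e_i from each of 8 distinct axes: 2^8·C(10,8) = 11520.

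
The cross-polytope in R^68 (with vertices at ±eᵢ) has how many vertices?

Number of vertices = 2n = 136.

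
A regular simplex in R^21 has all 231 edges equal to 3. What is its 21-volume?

V_21 = √(22) · 3^21 / (21! · 2^(21/2)) ≈ 6.6313e-13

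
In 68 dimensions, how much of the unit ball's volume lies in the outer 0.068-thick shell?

V(inner)/V(outer) = ((1-0.068)/1)^68 ≈ 0.008323, so the shell fraction is 0.991677.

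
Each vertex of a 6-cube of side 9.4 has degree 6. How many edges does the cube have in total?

An n-cube has n·2^(n-1) edges. With n = 6: 6·32 = 192.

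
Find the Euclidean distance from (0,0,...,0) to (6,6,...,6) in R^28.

d = √(6² + 6² + ... + 6²) [28 terms] = √(28·6²) = 6√28 ≈ 31.749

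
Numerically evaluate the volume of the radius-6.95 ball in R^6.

V_6(6.95) = π^(6/2) · (6.95)^6 / Γ(6/2 + 1) ≈ 582381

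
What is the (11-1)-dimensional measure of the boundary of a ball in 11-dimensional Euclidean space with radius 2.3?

S = n·V_n(r)/r = 11·V_11(2.3)/2.3 (volume-to-surface relation), giving 85857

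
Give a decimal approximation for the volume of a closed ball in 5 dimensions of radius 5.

Volume = π^{5/2}·(5)^5/Γ(7/2) = 5000·π^2/3 ≈ 16449.3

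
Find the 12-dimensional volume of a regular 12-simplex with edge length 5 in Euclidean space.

V_12 = √(13) · 5^12 / (12! · 2^(12/2)) ≈ 0.0287141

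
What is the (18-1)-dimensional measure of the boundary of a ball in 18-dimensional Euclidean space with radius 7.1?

|∂B_18(7.1)| ≈ 4.37774e+14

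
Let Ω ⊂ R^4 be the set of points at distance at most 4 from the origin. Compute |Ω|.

V = 128·π^2 ≈ 1263.31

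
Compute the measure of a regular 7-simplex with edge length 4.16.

For a regular n-simplex with edge a, V = (a^n / n!)·√((n+1)/2^n). With a=4.16, n=7: V ≈ 1.06946.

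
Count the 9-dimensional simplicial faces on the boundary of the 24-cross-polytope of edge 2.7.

Each 9-face is the convex hull of 10 vertices, one chosen as ±e_i from each of 10 distinct axes: 2^10·C(24,10) = 2008326144.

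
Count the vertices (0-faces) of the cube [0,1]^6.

The 6-cube has 2^6 = 64 vertices.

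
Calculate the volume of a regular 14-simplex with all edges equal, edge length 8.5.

V = (8.5^14 / 14!) · √((14+1) / 2^14) ≈ 3.56691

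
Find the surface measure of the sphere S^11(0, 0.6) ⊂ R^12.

S = n·V_n(r)/r = 12·V_12(0.6)/0.6 (volume-to-surface relation), giving 0.0581315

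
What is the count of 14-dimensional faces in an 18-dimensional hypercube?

f_14(18-cube) = (18 choose 14) · 2^4 = 48960.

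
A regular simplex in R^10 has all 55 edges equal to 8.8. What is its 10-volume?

Volume = 8.8^10 · √(11/2^10) / 10! ≈ 79.5445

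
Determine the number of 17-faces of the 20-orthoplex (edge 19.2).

Each 17-face is the convex hull of 18 vertices, one chosen as ±e_i from each of 18 distinct axes: 2^18·C(20,18) = 49807360.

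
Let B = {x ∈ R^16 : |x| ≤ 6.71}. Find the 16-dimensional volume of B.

The n-ball volume is π^(n/2)·r^n/Γ(n/2+1). With n=16, r=6.71: V ≈ 3.9741e+12.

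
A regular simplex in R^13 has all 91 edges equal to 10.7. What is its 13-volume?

V_13 = √(14) · 10.7^13 / (13! · 2^(13/2)) ≈ 159.984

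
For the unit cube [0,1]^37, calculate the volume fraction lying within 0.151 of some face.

Shell fraction = 1 - (1-0.302)^37 ≈ 0.9999983303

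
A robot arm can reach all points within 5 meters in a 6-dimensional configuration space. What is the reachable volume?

The n-ball volume is π^(n/2)·r^n/Γ(n/2+1). With n=6, r=5: V = 15625·π^3/6 ≈ 80745.5.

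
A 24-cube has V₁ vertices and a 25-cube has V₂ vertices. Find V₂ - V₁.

V₁ = 2^24 = 16777216. V₂ = 2^25 = 33554432. V₂ - V₁ = 16777216.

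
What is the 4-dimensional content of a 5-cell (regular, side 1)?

Volume = 1^4 · √(5/2^4) / 4! ≈ 0.0232924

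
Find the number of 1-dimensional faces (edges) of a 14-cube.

Each of the 2^14 = 16384 vertices has degree 14; total edges = 14·2^14/2 = 114688.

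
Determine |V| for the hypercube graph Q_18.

Each vertex is a binary string of length 18, so there are 2^18 = 262144.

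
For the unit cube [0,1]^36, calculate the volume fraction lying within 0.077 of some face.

1 - (1 - 2·0.077)^36 = 1 - 0.846^36 ≈ 0.997572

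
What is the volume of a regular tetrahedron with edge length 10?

Volume = (√2/12) · 10³ = 117.851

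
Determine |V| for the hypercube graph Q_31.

The 31-cube has 2^31 = 2147483648 vertices.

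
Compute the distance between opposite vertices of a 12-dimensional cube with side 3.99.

||(3.99,3.99,...,3.99)|| = √(12)·3.99 ≈ 13.8218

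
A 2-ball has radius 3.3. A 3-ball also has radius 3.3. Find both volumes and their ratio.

V_2(3.3) ≈ 34.2119. V_3(3.3) ≈ 150.533. Ratio V_2/V_3 ≈ 0.2273.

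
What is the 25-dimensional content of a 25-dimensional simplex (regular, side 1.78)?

Volume = 1.78^25 · √(26/2^25) / 25! ≈ 1.03387e-22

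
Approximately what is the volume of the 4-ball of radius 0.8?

Volume = π^{4/2}·(0.8)^4/Γ(3) ≈ 2.02129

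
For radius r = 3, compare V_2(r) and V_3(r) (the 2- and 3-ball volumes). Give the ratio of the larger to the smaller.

V_2(3) ≈ 28.2743, V_3(3) ≈ 113.097. The 3-ball is larger by a factor of 4.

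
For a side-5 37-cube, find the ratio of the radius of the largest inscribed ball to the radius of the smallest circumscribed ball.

r_in / r_out = (5/2) / (5√37/2) = 1/√37 ≈ 0.164399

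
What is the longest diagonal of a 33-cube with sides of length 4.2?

Diagonal = √33 · 4.2 ≈ 24.1272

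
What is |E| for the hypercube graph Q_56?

Each of the 2^56 = 72057594037927936 vertices has degree 56; total edges = 56·2^56/2 = 2017612633061982208.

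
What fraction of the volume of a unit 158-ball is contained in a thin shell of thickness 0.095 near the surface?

Shell fraction = 1 - (1-0.095)^158 ≈ 0.9999998586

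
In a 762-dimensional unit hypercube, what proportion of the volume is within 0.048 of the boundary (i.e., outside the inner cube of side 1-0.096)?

The inner cube has side 1-2·0.048 = 0.904 and volume (0.904)^762 ≈ 3.984e-34, so the shell holds 1 - 3.984e-34 of the volume.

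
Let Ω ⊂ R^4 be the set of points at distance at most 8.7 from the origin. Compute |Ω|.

V_4(8.7) = π^(4/2) · (8.7)^4 / Γ(4/2 + 1) ≈ 28271.4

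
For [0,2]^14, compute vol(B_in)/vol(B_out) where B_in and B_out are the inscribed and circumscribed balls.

The radii are 2/2 and 2√14/2, so the volume ratio is (1/√14)^14 = 14^{-14/2} ≈ 9.48645e-09.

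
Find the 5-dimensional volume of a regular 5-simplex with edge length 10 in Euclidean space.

V = (10^5 / 5!) · √((5+1) / 2^5) ≈ 360.844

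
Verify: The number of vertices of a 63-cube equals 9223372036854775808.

True. The 63-cube has 2^63 = 9223372036854775808 vertices.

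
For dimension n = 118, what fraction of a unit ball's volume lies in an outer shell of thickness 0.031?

1 - (1-0.031)^118 ≈ 0.975666 ≈ 97.57%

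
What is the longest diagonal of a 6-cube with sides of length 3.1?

The space diagonal of an n-cube of side s is s√n. Here 3.1·√6 ≈ 7.59342.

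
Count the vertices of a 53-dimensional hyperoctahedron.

An n-cross-polytope has 2n vertices; here n = 53, giving 106.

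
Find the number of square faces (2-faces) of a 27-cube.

Choose 2 of 27 axes to span the face (C(27,2) = 351 ways), then fix each of the remaining 25 coordinates at one of its two extreme values (2^25 = 33554432 ways): 351·33554432 = 11777605632.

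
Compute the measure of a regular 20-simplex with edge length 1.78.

For a regular n-simplex with edge a, V = (a^n / n!)·√((n+1)/2^n). With a=1.78, n=20: V ≈ 1.87536e-16.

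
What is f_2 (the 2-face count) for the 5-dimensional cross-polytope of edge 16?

f_2(5-orthoplex) = 2^3 · (5 choose 3) = 80.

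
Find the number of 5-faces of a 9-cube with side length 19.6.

Choose 5 of 9 axes to span the face (C(9,5) = 126 ways), then fix each of the remaining 4 coordinates at one of its two extreme values (2^4 = 16 ways): 126·16 = 2016.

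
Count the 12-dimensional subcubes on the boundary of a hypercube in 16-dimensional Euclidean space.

Choose 12 of 16 axes to span the face (C(16,12) = 1820 ways), then fix each of the remaining 4 coordinates at one of its two extreme values (2^4 = 16 ways): 1820·16 = 29120.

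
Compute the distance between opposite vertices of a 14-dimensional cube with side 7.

d = √(7² + 7² + ... + 7²) [14 terms] = √(14·7²) = 7√14 ≈ 26.1916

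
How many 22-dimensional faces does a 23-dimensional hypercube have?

Choose 22 of 23 axes to span the face (C(23,22) = 23 ways), then fix each of the remaining 1 coordinate at one of its two extreme values (2^1 = 2 ways): 23·2 = 46.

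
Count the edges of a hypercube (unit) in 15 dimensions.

Number of 1-faces = C(15,1)·2^(15-1) = 15·16384 = 245760.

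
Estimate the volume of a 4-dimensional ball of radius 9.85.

The n-ball volume is π^(n/2)·r^n/Γ(n/2+1). With n=4, r=9.85: V ≈ 46453.1.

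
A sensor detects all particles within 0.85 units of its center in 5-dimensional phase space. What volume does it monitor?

Volume = π^{5/2}·(0.85)^5/Γ(7/2) ≈ 2.33557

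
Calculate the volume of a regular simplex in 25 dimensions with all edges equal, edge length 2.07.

Volume = 2.07^25 · √(26/2^25) / 25! ≈ 4.50013e-21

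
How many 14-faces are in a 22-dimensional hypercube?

An n-cube has C(n,k)·2^(n-k) k-faces. Here C(22,14)·2^8 = 319770·256 = 81861120.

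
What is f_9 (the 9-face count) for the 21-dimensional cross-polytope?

Each 9-face is the convex hull of 10 vertices, one chosen as ±e_i from each of 10 distinct axes: 2^10·C(21,10) = 361181184.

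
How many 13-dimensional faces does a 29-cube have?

An n-cube has C(n,k)·2^(n-k) k-faces. Here C(29,13)·2^16 = 67863915·65536 = 4447529533440.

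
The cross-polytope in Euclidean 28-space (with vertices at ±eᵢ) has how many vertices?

An n-cross-polytope has 2n vertices; here n = 28, giving 56.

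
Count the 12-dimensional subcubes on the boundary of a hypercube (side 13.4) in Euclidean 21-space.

An n-cube has C(n,k)·2^(n-k) k-faces. Here C(21,12)·2^9 = 293930·512 = 150492160.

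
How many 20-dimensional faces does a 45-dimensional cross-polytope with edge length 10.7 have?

Number of 20-faces = 2^(20+1) · C(45,20+1) = 2097152 · 3773655750150 = 7913929703738572800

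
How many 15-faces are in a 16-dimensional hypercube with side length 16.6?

f_15(16-cube) = (16 choose 15) · 2^1 = 32.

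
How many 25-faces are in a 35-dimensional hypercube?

Number of 25-faces = C(35,25) · 2^(35-25) = 183579396 · 1024 = 187985301504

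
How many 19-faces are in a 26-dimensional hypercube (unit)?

f_19(26-cube) = (26 choose 19) · 2^7 = 84198400.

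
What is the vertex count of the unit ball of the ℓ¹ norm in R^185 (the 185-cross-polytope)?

Number of vertices = 2n = 370.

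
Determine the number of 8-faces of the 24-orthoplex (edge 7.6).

An n-cross-polytope has 2^(k+1)·C(n,k+1) k-faces. Here 2^9·C(24,9) = 512·1307504 = 669442048.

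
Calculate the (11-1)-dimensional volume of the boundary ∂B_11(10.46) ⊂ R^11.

S_11(10.46) = 2·π^(11/2)·(10.46)^10 / Γ(11/2) ≈ 3.24948e+11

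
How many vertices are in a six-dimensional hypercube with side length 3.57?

f_0(6-cube) = (6 choose 0) · 2^6 = 64.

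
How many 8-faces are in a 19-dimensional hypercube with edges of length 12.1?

Number of 8-faces = C(19,8) · 2^(19-8) = 75582 · 2048 = 154791936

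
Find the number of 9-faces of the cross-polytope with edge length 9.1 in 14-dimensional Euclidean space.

f_9(14-orthoplex) = 2^10 · (14 choose 10) = 1025024.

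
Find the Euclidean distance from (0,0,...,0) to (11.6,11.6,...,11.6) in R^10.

||(11.6,11.6,...,11.6)|| = √(10)·11.6 ≈ 36.6824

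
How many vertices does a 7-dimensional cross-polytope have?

The vertices are ±e_1, ..., ±e_7, so there are 2·7 = 14.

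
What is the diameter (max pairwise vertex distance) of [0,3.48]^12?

The space diagonal of an n-cube of side s is s√n. Here 3.48·√12 ≈ 12.0551.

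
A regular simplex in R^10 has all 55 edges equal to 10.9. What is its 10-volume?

V = (10.9^10 / 10!) · √((10+1) / 2^10) ≈ 676.158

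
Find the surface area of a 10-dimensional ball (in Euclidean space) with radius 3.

|∂B_10(3)| = 6561·π^5/4 ≈ 501949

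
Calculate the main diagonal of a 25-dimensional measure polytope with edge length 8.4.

||(8.4,8.4,...,8.4)|| = √(25)·8.4 = 42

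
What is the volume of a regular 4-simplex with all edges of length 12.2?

For a regular n-simplex with edge a, V = (a^n / n!)·√((n+1)/2^n). With a=12.2, n=4: V ≈ 516.004.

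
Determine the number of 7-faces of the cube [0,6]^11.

Number of 7-faces = C(11,7) · 2^(11-7) = 330 · 16 = 5280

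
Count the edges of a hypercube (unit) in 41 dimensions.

Each of the 2^41 = 2199023255552 vertices has degree 41; total edges = 41·2^41/2 = 45079976738816.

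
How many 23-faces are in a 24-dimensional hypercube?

An n-cube has C(n,k)·2^(n-k) k-faces. Here C(24,23)·2^1 = 24·2 = 48.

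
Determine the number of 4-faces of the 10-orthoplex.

Number of 4-faces = 2^(4+1) · C(10,4+1) = 32 · 252 = 8064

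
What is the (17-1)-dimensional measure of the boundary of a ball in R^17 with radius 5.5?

|∂B_17(5.5)| = 4177248169415651·π^8/23587200 ≈ 1.6804e+12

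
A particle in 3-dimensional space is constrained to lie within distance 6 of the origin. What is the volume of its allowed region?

The n-ball volume is π^(n/2)·r^n/Γ(n/2+1). With n=3, r=6: V = 288·π ≈ 904.779.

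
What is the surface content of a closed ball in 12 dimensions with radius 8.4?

S = n·V_n(r)/r = 12·V_12(8.4)/8.4 (volume-to-surface relation), giving 2.35407e+11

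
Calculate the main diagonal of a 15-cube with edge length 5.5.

d = √(5.5² + 5.5² + ... + 5.5²) [15 terms] = √(15·5.5²) = 5.5√15 ≈ 21.3014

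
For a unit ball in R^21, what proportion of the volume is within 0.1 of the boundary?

1 - (1-0.1)^21 ≈ 0.890581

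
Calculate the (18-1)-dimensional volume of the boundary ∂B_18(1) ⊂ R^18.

S = n·V_n(r)/r = 18·V_18(1)/1 (volume-to-surface relation), giving π^9/20160 ≈ 1.47863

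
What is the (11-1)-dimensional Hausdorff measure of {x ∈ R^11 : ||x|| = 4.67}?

The surface area of an n-ball is 2π^(n/2) r^(n-1) / Γ(n/2). For n=11, r=4.67: 1.02251e+08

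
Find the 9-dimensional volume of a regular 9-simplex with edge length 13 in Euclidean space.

V_9 = √(10) · 13^9 / (9! · 2^(9/2)) ≈ 4084.06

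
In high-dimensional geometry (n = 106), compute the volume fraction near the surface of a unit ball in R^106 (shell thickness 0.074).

1 - (1-0.074)^106 ≈ 0.999711 ≈ 99.9711%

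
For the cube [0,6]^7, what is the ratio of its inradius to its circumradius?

r_in / r_out = (6/2) / (6√7/2) = 1/√7 ≈ 0.377964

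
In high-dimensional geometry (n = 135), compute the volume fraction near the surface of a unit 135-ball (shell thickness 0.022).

1 - (1-0.022)^135 ≈ 0.95037 ≈ 95.04%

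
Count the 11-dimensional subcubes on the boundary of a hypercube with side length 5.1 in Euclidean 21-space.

Choose 11 of 21 axes to span the face (C(21,11) = 352716 ways), then fix each of the remaining 10 coordinates at one of its two extreme values (2^10 = 1024 ways): 352716·1024 = 361181184.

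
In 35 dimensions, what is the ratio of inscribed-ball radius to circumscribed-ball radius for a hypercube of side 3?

Ratio = (s/2)/(s√35/2) = 35^(-1/2) ≈ 0.169031.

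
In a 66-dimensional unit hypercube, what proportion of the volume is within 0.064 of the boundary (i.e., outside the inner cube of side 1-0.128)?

1 - (1 - 2·0.064)^66 = 1 - 0.872^66 ≈ 0.999881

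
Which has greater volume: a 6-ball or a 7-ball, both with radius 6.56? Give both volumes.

V_6(6.56) ≈ 411833. V_7(6.56) ≈ 2.47006e+06. The 7-ball is larger.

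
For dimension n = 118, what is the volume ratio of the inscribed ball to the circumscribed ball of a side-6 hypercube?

V_in/V_out = n^(-n/2) = 118^(-118/2) ≈ 5.74066e-123.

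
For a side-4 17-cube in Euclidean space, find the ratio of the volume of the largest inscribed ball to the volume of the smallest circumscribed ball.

V_in / V_out = (r_in/r_out)^17 = (1/√17)^17 = 17^(-17/2) ≈ 3.47684e-11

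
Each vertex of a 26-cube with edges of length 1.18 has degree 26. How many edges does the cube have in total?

Number of 1-faces = C(26,1)·2^(26-1) = 26·33554432 = 872415232.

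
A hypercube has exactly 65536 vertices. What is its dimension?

2^n = 65536 ⇒ n = log_2(65536) = 16.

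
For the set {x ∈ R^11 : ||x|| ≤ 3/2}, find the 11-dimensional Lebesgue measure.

Volume = π^{11/2}·(3/2)^11/Γ(13/2) = 6561·π^5/12320 ≈ 162.97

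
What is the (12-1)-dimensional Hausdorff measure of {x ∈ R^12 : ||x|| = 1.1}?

|∂B_12(1.1)| ≈ 45.7159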